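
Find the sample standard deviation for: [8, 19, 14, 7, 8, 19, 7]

5.5291

Step 1: Compute the mean: 11.7143
Step 2: Sum of squared deviations from the mean: 183.4286
Step 3: Sample variance = 183.4286 / 6 = 30.5714
Step 4: Standard deviation = sqrt(30.5714) = 5.5291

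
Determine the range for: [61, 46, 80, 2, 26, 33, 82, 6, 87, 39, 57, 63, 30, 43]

85

Step 1: Identify the maximum value: max = 87
Step 2: Identify the minimum value: min = 2
Step 3: Range = max - min = 87 - 2 = 85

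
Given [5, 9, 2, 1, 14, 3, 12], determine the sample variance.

26.2857

Step 1: Compute the mean: (5 + 9 + 2 + 1 + 14 + 3 + 12) / 7 = 6.5714
Step 2: Compute squared deviations from the mean:
  (5 - 6.5714)^2 = 2.4694
  (9 - 6.5714)^2 = 5.898
  (2 - 6.5714)^2 = 20.898
  (1 - 6.5714)^2 = 31.0408
  (14 - 6.5714)^2 = 55.1837
  (3 - 6.5714)^2 = 12.7551
  (12 - 6.5714)^2 = 29.4694
Step 3: Sum of squared deviations = 157.7143
Step 4: Sample variance = 157.7143 / 6 = 26.2857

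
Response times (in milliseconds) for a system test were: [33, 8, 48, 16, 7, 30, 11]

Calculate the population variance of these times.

205.551

Step 1: Compute the mean: (33 + 8 + 48 + 16 + 7 + 30 + 11) / 7 = 21.8571
Step 2: Compute squared deviations from the mean:
  (33 - 21.8571)^2 = 124.1633
  (8 - 21.8571)^2 = 192.0204
  (48 - 21.8571)^2 = 683.449
  (16 - 21.8571)^2 = 34.3061
  (7 - 21.8571)^2 = 220.7347
  (30 - 21.8571)^2 = 66.3061
  (11 - 21.8571)^2 = 117.8776
Step 3: Sum of squared deviations = 1438.8571
Step 4: Population variance = 1438.8571 / 7 = 205.551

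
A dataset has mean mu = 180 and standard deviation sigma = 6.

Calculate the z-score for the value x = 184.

0.6667

Step 1: Recall the z-score formula: z = (x - mu) / sigma
Step 2: Substitute values: z = (184 - 180) / 6
Step 3: z = 4 / 6 = 0.6667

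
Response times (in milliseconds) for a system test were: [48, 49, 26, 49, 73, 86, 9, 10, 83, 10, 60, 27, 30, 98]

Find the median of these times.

48.5

Step 1: Sort the data in ascending order: [9, 10, 10, 26, 27, 30, 48, 49, 49, 60, 73, 83, 86, 98]
Step 2: The number of values is n = 14.
Step 3: Since n is even, the median is the average of positions 7 and 8:
  Median = (48 + 49) / 2 = 48.5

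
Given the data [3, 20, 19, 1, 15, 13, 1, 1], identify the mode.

1

Step 1: Count the frequency of each value:
  1: appears 3 time(s)
  3: appears 1 time(s)
  13: appears 1 time(s)
  15: appears 1 time(s)
  19: appears 1 time(s)
  20: appears 1 time(s)
Step 2: The value 1 appears most frequently (3 times).
Step 3: Mode = 1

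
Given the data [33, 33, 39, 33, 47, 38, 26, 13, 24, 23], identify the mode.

33

Step 1: Count the frequency of each value:
  13: appears 1 time(s)
  23: appears 1 time(s)
  24: appears 1 time(s)
  26: appears 1 time(s)
  33: appears 3 time(s)
  38: appears 1 time(s)
  39: appears 1 time(s)
  47: appears 1 time(s)
Step 2: The value 33 appears most frequently (3 times).
Step 3: Mode = 33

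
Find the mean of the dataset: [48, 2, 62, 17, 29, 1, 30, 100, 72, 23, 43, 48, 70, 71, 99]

47.6667

Step 1: Sum all values: 48 + 2 + 62 + 17 + 29 + 1 + 30 + 100 + 72 + 23 + 43 + 48 + 70 + 71 + 99 = 715
Step 2: Count the number of values: n = 15
Step 3: Mean = sum / n = 715 / 15 = 47.6667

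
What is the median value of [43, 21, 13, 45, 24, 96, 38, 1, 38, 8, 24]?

24

Step 1: Sort the data in ascending order: [1, 8, 13, 21, 24, 24, 38, 38, 43, 45, 96]
Step 2: The number of values is n = 11.
Step 3: Since n is odd, the median is the middle value at position 6: 24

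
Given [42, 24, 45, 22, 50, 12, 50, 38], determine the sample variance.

203.6964

Step 1: Compute the mean: (42 + 24 + 45 + 22 + 50 + 12 + 50 + 38) / 8 = 35.375
Step 2: Compute squared deviations from the mean:
  (42 - 35.375)^2 = 43.8906
  (24 - 35.375)^2 = 129.3906
  (45 - 35.375)^2 = 92.6406
  (22 - 35.375)^2 = 178.8906
  (50 - 35.375)^2 = 213.8906
  (12 - 35.375)^2 = 546.3906
  (50 - 35.375)^2 = 213.8906
  (38 - 35.375)^2 = 6.8906
Step 3: Sum of squared deviations = 1425.875
Step 4: Sample variance = 1425.875 / 7 = 203.6964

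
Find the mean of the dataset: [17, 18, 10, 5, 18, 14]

13.6667

Step 1: Sum all values: 17 + 18 + 10 + 5 + 18 + 14 = 82
Step 2: Count the number of values: n = 6
Step 3: Mean = sum / n = 82 / 6 = 13.6667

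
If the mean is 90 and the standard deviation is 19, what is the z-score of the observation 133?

2.2632

Step 1: Recall the z-score formula: z = (x - mu) / sigma
Step 2: Substitute values: z = (133 - 90) / 19
Step 3: z = 43 / 19 = 2.2632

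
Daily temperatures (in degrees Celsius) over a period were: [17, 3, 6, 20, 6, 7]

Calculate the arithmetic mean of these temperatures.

9.8333

Step 1: Sum all values: 17 + 3 + 6 + 20 + 6 + 7 = 59
Step 2: Count the number of values: n = 6
Step 3: Mean = sum / n = 59 / 6 = 9.8333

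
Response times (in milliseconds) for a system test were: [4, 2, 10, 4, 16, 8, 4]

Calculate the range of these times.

14

Step 1: Identify the maximum value: max = 16
Step 2: Identify the minimum value: min = 2
Step 3: Range = max - min = 16 - 2 = 14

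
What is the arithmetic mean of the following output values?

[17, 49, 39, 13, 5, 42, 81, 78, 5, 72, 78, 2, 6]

37.4615

Step 1: Sum all values: 17 + 49 + 39 + 13 + 5 + 42 + 81 + 78 + 5 + 72 + 78 + 2 + 6 = 487
Step 2: Count the number of values: n = 13
Step 3: Mean = sum / n = 487 / 13 = 37.4615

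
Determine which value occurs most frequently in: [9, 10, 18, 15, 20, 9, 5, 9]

9

Step 1: Count the frequency of each value:
  5: appears 1 time(s)
  9: appears 3 time(s)
  10: appears 1 time(s)
  15: appears 1 time(s)
  18: appears 1 time(s)
  20: appears 1 time(s)
Step 2: The value 9 appears most frequently (3 times).
Step 3: Mode = 9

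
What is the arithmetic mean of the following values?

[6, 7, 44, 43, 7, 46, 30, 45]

28.5

Step 1: Sum all values: 6 + 7 + 44 + 43 + 7 + 46 + 30 + 45 = 228
Step 2: Count the number of values: n = 8
Step 3: Mean = sum / n = 228 / 8 = 28.5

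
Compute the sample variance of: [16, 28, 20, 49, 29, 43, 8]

212.2857

Step 1: Compute the mean: (16 + 28 + 20 + 49 + 29 + 43 + 8) / 7 = 27.5714
Step 2: Compute squared deviations from the mean:
  (16 - 27.5714)^2 = 133.898
  (28 - 27.5714)^2 = 0.1837
  (20 - 27.5714)^2 = 57.3265
  (49 - 27.5714)^2 = 459.1837
  (29 - 27.5714)^2 = 2.0408
  (43 - 27.5714)^2 = 238.0408
  (8 - 27.5714)^2 = 383.0408
Step 3: Sum of squared deviations = 1273.7143
Step 4: Sample variance = 1273.7143 / 6 = 212.2857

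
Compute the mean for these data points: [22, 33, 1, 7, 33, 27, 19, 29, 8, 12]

19.1

Step 1: Sum all values: 22 + 33 + 1 + 7 + 33 + 27 + 19 + 29 + 8 + 12 = 191
Step 2: Count the number of values: n = 10
Step 3: Mean = sum / n = 191 / 10 = 19.1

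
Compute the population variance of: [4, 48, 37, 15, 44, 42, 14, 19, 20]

223.3333

Step 1: Compute the mean: (4 + 48 + 37 + 15 + 44 + 42 + 14 + 19 + 20) / 9 = 27
Step 2: Compute squared deviations from the mean:
  (4 - 27)^2 = 529
  (48 - 27)^2 = 441
  (37 - 27)^2 = 100
  (15 - 27)^2 = 144
  (44 - 27)^2 = 289
  (42 - 27)^2 = 225
  (14 - 27)^2 = 169
  (19 - 27)^2 = 64
  (20 - 27)^2 = 49
Step 3: Sum of squared deviations = 2010
Step 4: Population variance = 2010 / 9 = 223.3333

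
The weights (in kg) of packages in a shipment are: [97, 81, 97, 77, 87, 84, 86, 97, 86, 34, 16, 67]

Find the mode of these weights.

97

Step 1: Count the frequency of each value:
  16: appears 1 time(s)
  34: appears 1 time(s)
  67: appears 1 time(s)
  77: appears 1 time(s)
  81: appears 1 time(s)
  84: appears 1 time(s)
  86: appears 2 time(s)
  87: appears 1 time(s)
  97: appears 3 time(s)
Step 2: The value 97 appears most frequently (3 times).
Step 3: Mode = 97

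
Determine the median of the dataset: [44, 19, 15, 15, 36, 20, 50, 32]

26

Step 1: Sort the data in ascending order: [15, 15, 19, 20, 32, 36, 44, 50]
Step 2: The number of values is n = 8.
Step 3: Since n is even, the median is the average of positions 4 and 5:
  Median = (20 + 32) / 2 = 26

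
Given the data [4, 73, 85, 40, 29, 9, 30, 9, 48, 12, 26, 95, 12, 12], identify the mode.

12

Step 1: Count the frequency of each value:
  4: appears 1 time(s)
  9: appears 2 time(s)
  12: appears 3 time(s)
  26: appears 1 time(s)
  29: appears 1 time(s)
  30: appears 1 time(s)
  40: appears 1 time(s)
  48: appears 1 time(s)
  73: appears 1 time(s)
  85: appears 1 time(s)
  95: appears 1 time(s)
Step 2: The value 12 appears most frequently (3 times).
Step 3: Mode = 12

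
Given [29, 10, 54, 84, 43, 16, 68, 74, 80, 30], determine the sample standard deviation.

27.0875

Step 1: Compute the mean: 48.8
Step 2: Sum of squared deviations from the mean: 6603.6
Step 3: Sample variance = 6603.6 / 9 = 733.7333
Step 4: Standard deviation = sqrt(733.7333) = 27.0875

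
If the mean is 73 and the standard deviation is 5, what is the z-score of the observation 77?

0.8

Step 1: Recall the z-score formula: z = (x - mu) / sigma
Step 2: Substitute values: z = (77 - 73) / 5
Step 3: z = 4 / 5 = 0.8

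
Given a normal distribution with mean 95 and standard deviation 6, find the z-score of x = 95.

0

Step 1: Recall the z-score formula: z = (x - mu) / sigma
Step 2: Substitute values: z = (95 - 95) / 6
Step 3: z = 0 / 6 = 0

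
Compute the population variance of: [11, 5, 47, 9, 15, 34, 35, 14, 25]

182

Step 1: Compute the mean: (11 + 5 + 47 + 9 + 15 + 34 + 35 + 14 + 25) / 9 = 21.6667
Step 2: Compute squared deviations from the mean:
  (11 - 21.6667)^2 = 113.7778
  (5 - 21.6667)^2 = 277.7778
  (47 - 21.6667)^2 = 641.7778
  (9 - 21.6667)^2 = 160.4444
  (15 - 21.6667)^2 = 44.4444
  (34 - 21.6667)^2 = 152.1111
  (35 - 21.6667)^2 = 177.7778
  (14 - 21.6667)^2 = 58.7778
  (25 - 21.6667)^2 = 11.1111
Step 3: Sum of squared deviations = 1638
Step 4: Population variance = 1638 / 9 = 182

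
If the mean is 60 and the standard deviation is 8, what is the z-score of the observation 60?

0

Step 1: Recall the z-score formula: z = (x - mu) / sigma
Step 2: Substitute values: z = (60 - 60) / 8
Step 3: z = 0 / 8 = 0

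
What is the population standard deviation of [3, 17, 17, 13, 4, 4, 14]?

5.8971

Step 1: Compute the mean: 10.2857
Step 2: Sum of squared deviations from the mean: 243.4286
Step 3: Population variance = 243.4286 / 7 = 34.7755
Step 4: Standard deviation = sqrt(34.7755) = 5.8971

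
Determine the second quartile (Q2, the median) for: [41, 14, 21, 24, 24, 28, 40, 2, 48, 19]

24

Step 1: Sort the data: [2, 14, 19, 21, 24, 24, 28, 40, 41, 48]
Step 2: n = 10
Step 3: Q2 is the median. Since n is even, it is the average of the values at positions 5 and 6:
  Q2 = (24 + 24) / 2 = 24
Step 4: Q2 = 24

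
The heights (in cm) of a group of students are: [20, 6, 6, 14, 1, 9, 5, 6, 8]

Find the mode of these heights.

6

Step 1: Count the frequency of each value:
  1: appears 1 time(s)
  5: appears 1 time(s)
  6: appears 3 time(s)
  8: appears 1 time(s)
  9: appears 1 time(s)
  14: appears 1 time(s)
  20: appears 1 time(s)
Step 2: The value 6 appears most frequently (3 times).
Step 3: Mode = 6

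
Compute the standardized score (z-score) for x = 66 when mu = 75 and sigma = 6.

-1.5

Step 1: Recall the z-score formula: z = (x - mu) / sigma
Step 2: Substitute values: z = (66 - 75) / 6
Step 3: z = -9 / 6 = -1.5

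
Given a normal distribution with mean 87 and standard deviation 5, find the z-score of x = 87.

0

Step 1: Recall the z-score formula: z = (x - mu) / sigma
Step 2: Substitute values: z = (87 - 87) / 5
Step 3: z = 0 / 5 = 0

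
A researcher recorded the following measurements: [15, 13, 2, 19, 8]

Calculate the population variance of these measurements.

34.64

Step 1: Compute the mean: (15 + 13 + 2 + 19 + 8) / 5 = 11.4
Step 2: Compute squared deviations from the mean:
  (15 - 11.4)^2 = 12.96
  (13 - 11.4)^2 = 2.56
  (2 - 11.4)^2 = 88.36
  (19 - 11.4)^2 = 57.76
  (8 - 11.4)^2 = 11.56
Step 3: Sum of squared deviations = 173.2
Step 4: Population variance = 173.2 / 5 = 34.64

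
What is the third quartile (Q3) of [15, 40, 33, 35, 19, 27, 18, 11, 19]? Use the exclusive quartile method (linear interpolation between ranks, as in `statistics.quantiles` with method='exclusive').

34

Step 1: Sort the data: [11, 15, 18, 19, 19, 27, 33, 35, 40]
Step 2: n = 9
Step 3: Using the exclusive quartile method:
  Q1 = 16.5
  Q2 (median) = 19
  Q3 = 34
  IQR = Q3 - Q1 = 34 - 16.5 = 17.5
Step 4: Q3 = 34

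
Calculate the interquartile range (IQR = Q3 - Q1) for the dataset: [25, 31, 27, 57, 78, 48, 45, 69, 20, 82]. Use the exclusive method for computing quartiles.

44.75

Step 1: Sort the data: [20, 25, 27, 31, 45, 48, 57, 69, 78, 82]
Step 2: n = 10
Step 3: Using the exclusive quartile method:
  Q1 = 26.5
  Q2 (median) = 46.5
  Q3 = 71.25
  IQR = Q3 - Q1 = 71.25 - 26.5 = 44.75
Step 4: IQR = 44.75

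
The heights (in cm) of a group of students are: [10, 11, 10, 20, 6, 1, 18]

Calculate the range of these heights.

19

Step 1: Identify the maximum value: max = 20
Step 2: Identify the minimum value: min = 1
Step 3: Range = max - min = 20 - 1 = 19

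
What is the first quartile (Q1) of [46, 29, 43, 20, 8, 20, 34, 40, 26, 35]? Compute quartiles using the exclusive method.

20

Step 1: Sort the data: [8, 20, 20, 26, 29, 34, 35, 40, 43, 46]
Step 2: n = 10
Step 3: Using the exclusive quartile method:
  Q1 = 20
  Q2 (median) = 31.5
  Q3 = 40.75
  IQR = Q3 - Q1 = 40.75 - 20 = 20.75
Step 4: Q1 = 20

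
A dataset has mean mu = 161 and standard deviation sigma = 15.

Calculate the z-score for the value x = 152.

-0.6

Step 1: Recall the z-score formula: z = (x - mu) / sigma
Step 2: Substitute values: z = (152 - 161) / 15
Step 3: z = -9 / 15 = -0.6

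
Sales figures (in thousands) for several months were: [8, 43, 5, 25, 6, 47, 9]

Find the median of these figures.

9

Step 1: Sort the data in ascending order: [5, 6, 8, 9, 25, 43, 47]
Step 2: The number of values is n = 7.
Step 3: Since n is odd, the median is the middle value at position 4: 9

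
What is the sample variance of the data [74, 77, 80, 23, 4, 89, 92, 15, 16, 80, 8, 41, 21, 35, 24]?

1061.9238

Step 1: Compute the mean: (74 + 77 + 80 + 23 + 4 + 89 + 92 + 15 + 16 + 80 + 8 + 41 + 21 + 35 + 24) / 15 = 45.2667
Step 2: Compute squared deviations from the mean:
  (74 - 45.2667)^2 = 825.6044
  (77 - 45.2667)^2 = 1007.0044
  (80 - 45.2667)^2 = 1206.4044
  (23 - 45.2667)^2 = 495.8044
  (4 - 45.2667)^2 = 1702.9378
  (89 - 45.2667)^2 = 1912.6044
  (92 - 45.2667)^2 = 2184.0044
  (15 - 45.2667)^2 = 916.0711
  (16 - 45.2667)^2 = 856.5378
  (80 - 45.2667)^2 = 1206.4044
  (8 - 45.2667)^2 = 1388.8044
  (41 - 45.2667)^2 = 18.2044
  (21 - 45.2667)^2 = 588.8711
  (35 - 45.2667)^2 = 105.4044
  (24 - 45.2667)^2 = 452.2711
Step 3: Sum of squared deviations = 14866.9333
Step 4: Sample variance = 14866.9333 / 14 = 1061.9238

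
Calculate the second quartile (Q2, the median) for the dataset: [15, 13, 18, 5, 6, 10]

11.5

Step 1: Sort the data: [5, 6, 10, 13, 15, 18]
Step 2: n = 6
Step 3: Q2 is the median. Since n is even, it is the average of the values at positions 3 and 4:
  Q2 = (10 + 13) / 2 = 11.5
Step 4: Q2 = 11.5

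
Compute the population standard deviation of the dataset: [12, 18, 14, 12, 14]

2.1909

Step 1: Compute the mean: 14
Step 2: Sum of squared deviations from the mean: 24
Step 3: Population variance = 24 / 5 = 4.8
Step 4: Standard deviation = sqrt(4.8) = 2.1909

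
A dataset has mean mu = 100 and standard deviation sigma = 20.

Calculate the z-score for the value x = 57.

-2.15

Step 1: Recall the z-score formula: z = (x - mu) / sigma
Step 2: Substitute values: z = (57 - 100) / 20
Step 3: z = -43 / 20 = -2.15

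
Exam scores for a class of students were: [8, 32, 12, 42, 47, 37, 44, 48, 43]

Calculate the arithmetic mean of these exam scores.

34.7778

Step 1: Sum all values: 8 + 32 + 12 + 42 + 47 + 37 + 44 + 48 + 43 = 313
Step 2: Count the number of values: n = 9
Step 3: Mean = sum / n = 313 / 9 = 34.7778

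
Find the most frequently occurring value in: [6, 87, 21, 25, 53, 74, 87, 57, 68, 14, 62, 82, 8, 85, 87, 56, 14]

87

Step 1: Count the frequency of each value:
  6: appears 1 time(s)
  8: appears 1 time(s)
  14: appears 2 time(s)
  21: appears 1 time(s)
  25: appears 1 time(s)
  53: appears 1 time(s)
  56: appears 1 time(s)
  57: appears 1 time(s)
  62: appears 1 time(s)
  68: appears 1 time(s)
  74: appears 1 time(s)
  82: appears 1 time(s)
  85: appears 1 time(s)
  87: appears 3 time(s)
Step 2: The value 87 appears most frequently (3 times).
Step 3: Mode = 87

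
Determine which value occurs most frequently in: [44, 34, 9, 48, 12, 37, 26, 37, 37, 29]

37

Step 1: Count the frequency of each value:
  9: appears 1 time(s)
  12: appears 1 time(s)
  26: appears 1 time(s)
  29: appears 1 time(s)
  34: appears 1 time(s)
  37: appears 3 time(s)
  44: appears 1 time(s)
  48: appears 1 time(s)
Step 2: The value 37 appears most frequently (3 times).
Step 3: Mode = 37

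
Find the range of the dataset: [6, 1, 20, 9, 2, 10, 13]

19

Step 1: Identify the maximum value: max = 20
Step 2: Identify the minimum value: min = 1
Step 3: Range = max - min = 20 - 1 = 19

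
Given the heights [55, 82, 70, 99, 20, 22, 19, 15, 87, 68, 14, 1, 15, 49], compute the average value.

44

Step 1: Sum all values: 55 + 82 + 70 + 99 + 20 + 22 + 19 + 15 + 87 + 68 + 14 + 1 + 15 + 49 = 616
Step 2: Count the number of values: n = 14
Step 3: Mean = sum / n = 616 / 14 = 44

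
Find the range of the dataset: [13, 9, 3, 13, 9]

10

Step 1: Identify the maximum value: max = 13
Step 2: Identify the minimum value: min = 3
Step 3: Range = max - min = 13 - 3 = 10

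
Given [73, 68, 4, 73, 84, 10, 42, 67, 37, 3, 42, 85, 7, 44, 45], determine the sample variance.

849.5429

Step 1: Compute the mean: (73 + 68 + 4 + 73 + 84 + 10 + 42 + 67 + 37 + 3 + 42 + 85 + 7 + 44 + 45) / 15 = 45.6
Step 2: Compute squared deviations from the mean:
  (73 - 45.6)^2 = 750.76
  (68 - 45.6)^2 = 501.76
  (4 - 45.6)^2 = 1730.56
  (73 - 45.6)^2 = 750.76
  (84 - 45.6)^2 = 1474.56
  (10 - 45.6)^2 = 1267.36
  (42 - 45.6)^2 = 12.96
  (67 - 45.6)^2 = 457.96
  (37 - 45.6)^2 = 73.96
  (3 - 45.6)^2 = 1814.76
  (42 - 45.6)^2 = 12.96
  (85 - 45.6)^2 = 1552.36
  (7 - 45.6)^2 = 1489.96
  (44 - 45.6)^2 = 2.56
  (45 - 45.6)^2 = 0.36
Step 3: Sum of squared deviations = 11893.6
Step 4: Sample variance = 11893.6 / 14 = 849.5429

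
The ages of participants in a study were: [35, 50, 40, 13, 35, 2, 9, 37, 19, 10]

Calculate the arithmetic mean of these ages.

25

Step 1: Sum all values: 35 + 50 + 40 + 13 + 35 + 2 + 9 + 37 + 19 + 10 = 250
Step 2: Count the number of values: n = 10
Step 3: Mean = sum / n = 250 / 10 = 25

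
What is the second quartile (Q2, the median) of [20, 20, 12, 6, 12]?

12

Step 1: Sort the data: [6, 12, 12, 20, 20]
Step 2: n = 5
Step 3: Q2 is the median. Since n is odd, it is the middle value at position 3: 12
Step 4: Q2 = 12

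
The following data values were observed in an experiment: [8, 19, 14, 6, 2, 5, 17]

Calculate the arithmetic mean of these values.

10.1429

Step 1: Sum all values: 8 + 19 + 14 + 6 + 2 + 5 + 17 = 71
Step 2: Count the number of values: n = 7
Step 3: Mean = sum / n = 71 / 7 = 10.1429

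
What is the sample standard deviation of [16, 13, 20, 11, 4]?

5.9749

Step 1: Compute the mean: 12.8
Step 2: Sum of squared deviations from the mean: 142.8
Step 3: Sample variance = 142.8 / 4 = 35.7
Step 4: Standard deviation = sqrt(35.7) = 5.9749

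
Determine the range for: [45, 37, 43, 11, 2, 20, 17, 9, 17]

43

Step 1: Identify the maximum value: max = 45
Step 2: Identify the minimum value: min = 2
Step 3: Range = max - min = 45 - 2 = 43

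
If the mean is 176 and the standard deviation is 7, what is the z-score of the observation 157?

-2.7143

Step 1: Recall the z-score formula: z = (x - mu) / sigma
Step 2: Substitute values: z = (157 - 176) / 7
Step 3: z = -19 / 7 = -2.7143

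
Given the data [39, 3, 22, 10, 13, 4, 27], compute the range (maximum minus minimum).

36

Step 1: Identify the maximum value: max = 39
Step 2: Identify the minimum value: min = 3
Step 3: Range = max - min = 39 - 3 = 36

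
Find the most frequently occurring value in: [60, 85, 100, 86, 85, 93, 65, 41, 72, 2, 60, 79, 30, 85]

85

Step 1: Count the frequency of each value:
  2: appears 1 time(s)
  30: appears 1 time(s)
  41: appears 1 time(s)
  60: appears 2 time(s)
  65: appears 1 time(s)
  72: appears 1 time(s)
  79: appears 1 time(s)
  85: appears 3 time(s)
  86: appears 1 time(s)
  93: appears 1 time(s)
  100: appears 1 time(s)
Step 2: The value 85 appears most frequently (3 times).
Step 3: Mode = 85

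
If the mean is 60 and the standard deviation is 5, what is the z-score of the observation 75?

3

Step 1: Recall the z-score formula: z = (x - mu) / sigma
Step 2: Substitute values: z = (75 - 60) / 5
Step 3: z = 15 / 5 = 3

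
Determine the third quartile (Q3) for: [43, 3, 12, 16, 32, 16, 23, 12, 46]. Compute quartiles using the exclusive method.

37.5

Step 1: Sort the data: [3, 12, 12, 16, 16, 23, 32, 43, 46]
Step 2: n = 9
Step 3: Using the exclusive quartile method:
  Q1 = 12
  Q2 (median) = 16
  Q3 = 37.5
  IQR = Q3 - Q1 = 37.5 - 12 = 25.5
Step 4: Q3 = 37.5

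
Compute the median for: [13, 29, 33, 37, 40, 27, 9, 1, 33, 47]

31

Step 1: Sort the data in ascending order: [1, 9, 13, 27, 29, 33, 33, 37, 40, 47]
Step 2: The number of values is n = 10.
Step 3: Since n is even, the median is the average of positions 5 and 6:
  Median = (29 + 33) / 2 = 31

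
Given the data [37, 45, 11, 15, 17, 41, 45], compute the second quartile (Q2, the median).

37

Step 1: Sort the data: [11, 15, 17, 37, 41, 45, 45]
Step 2: n = 7
Step 3: Q2 is the median. Since n is odd, it is the middle value at position 4: 37
Step 4: Q2 = 37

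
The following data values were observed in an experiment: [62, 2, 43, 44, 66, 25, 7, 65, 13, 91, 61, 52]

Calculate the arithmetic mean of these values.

44.25

Step 1: Sum all values: 62 + 2 + 43 + 44 + 66 + 25 + 7 + 65 + 13 + 91 + 61 + 52 = 531
Step 2: Count the number of values: n = 12
Step 3: Mean = sum / n = 531 / 12 = 44.25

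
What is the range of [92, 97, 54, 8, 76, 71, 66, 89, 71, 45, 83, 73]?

89

Step 1: Identify the maximum value: max = 97
Step 2: Identify the minimum value: min = 8
Step 3: Range = max - min = 97 - 8 = 89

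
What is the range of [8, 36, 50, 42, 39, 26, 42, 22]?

42

Step 1: Identify the maximum value: max = 50
Step 2: Identify the minimum value: min = 8
Step 3: Range = max - min = 50 - 8 = 42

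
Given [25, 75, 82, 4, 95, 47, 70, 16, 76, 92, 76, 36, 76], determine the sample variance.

905.0256

Step 1: Compute the mean: (25 + 75 + 82 + 4 + 95 + 47 + 70 + 16 + 76 + 92 + 76 + 36 + 76) / 13 = 59.2308
Step 2: Compute squared deviations from the mean:
  (25 - 59.2308)^2 = 1171.7456
  (75 - 59.2308)^2 = 248.6686
  (82 - 59.2308)^2 = 518.4379
  (4 - 59.2308)^2 = 3050.4379
  (95 - 59.2308)^2 = 1279.4379
  (47 - 59.2308)^2 = 149.5917
  (70 - 59.2308)^2 = 115.9763
  (16 - 59.2308)^2 = 1868.8994
  (76 - 59.2308)^2 = 281.2071
  (92 - 59.2308)^2 = 1073.8225
  (76 - 59.2308)^2 = 281.2071
  (36 - 59.2308)^2 = 539.6686
  (76 - 59.2308)^2 = 281.2071
Step 3: Sum of squared deviations = 10860.3077
Step 4: Sample variance = 10860.3077 / 12 = 905.0256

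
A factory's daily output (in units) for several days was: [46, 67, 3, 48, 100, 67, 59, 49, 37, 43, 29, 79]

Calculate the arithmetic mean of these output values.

52.25

Step 1: Sum all values: 46 + 67 + 3 + 48 + 100 + 67 + 59 + 49 + 37 + 43 + 29 + 79 = 627
Step 2: Count the number of values: n = 12
Step 3: Mean = sum / n = 627 / 12 = 52.25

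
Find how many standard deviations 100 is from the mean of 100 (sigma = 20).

0

Step 1: Recall the z-score formula: z = (x - mu) / sigma
Step 2: Substitute values: z = (100 - 100) / 20
Step 3: z = 0 / 20 = 0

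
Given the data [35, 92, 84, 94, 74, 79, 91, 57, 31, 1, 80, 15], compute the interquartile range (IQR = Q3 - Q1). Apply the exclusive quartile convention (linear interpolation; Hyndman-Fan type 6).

57.25

Step 1: Sort the data: [1, 15, 31, 35, 57, 74, 79, 80, 84, 91, 92, 94]
Step 2: n = 12
Step 3: Using the exclusive quartile method:
  Q1 = 32
  Q2 (median) = 76.5
  Q3 = 89.25
  IQR = Q3 - Q1 = 89.25 - 32 = 57.25
Step 4: IQR = 57.25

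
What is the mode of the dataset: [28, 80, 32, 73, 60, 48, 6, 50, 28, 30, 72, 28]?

28

Step 1: Count the frequency of each value:
  6: appears 1 time(s)
  28: appears 3 time(s)
  30: appears 1 time(s)
  32: appears 1 time(s)
  48: appears 1 time(s)
  50: appears 1 time(s)
  60: appears 1 time(s)
  72: appears 1 time(s)
  73: appears 1 time(s)
  80: appears 1 time(s)
Step 2: The value 28 appears most frequently (3 times).
Step 3: Mode = 28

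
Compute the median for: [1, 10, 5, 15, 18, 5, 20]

10

Step 1: Sort the data in ascending order: [1, 5, 5, 10, 15, 18, 20]
Step 2: The number of values is n = 7.
Step 3: Since n is odd, the median is the middle value at position 4: 10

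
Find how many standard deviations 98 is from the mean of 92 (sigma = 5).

1.2

Step 1: Recall the z-score formula: z = (x - mu) / sigma
Step 2: Substitute values: z = (98 - 92) / 5
Step 3: z = 6 / 5 = 1.2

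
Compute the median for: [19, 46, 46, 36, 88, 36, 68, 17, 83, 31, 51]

46

Step 1: Sort the data in ascending order: [17, 19, 31, 36, 36, 46, 46, 51, 68, 83, 88]
Step 2: The number of values is n = 11.
Step 3: Since n is odd, the median is the middle value at position 6: 46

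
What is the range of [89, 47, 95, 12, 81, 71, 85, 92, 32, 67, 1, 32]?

94

Step 1: Identify the maximum value: max = 95
Step 2: Identify the minimum value: min = 1
Step 3: Range = max - min = 95 - 1 = 94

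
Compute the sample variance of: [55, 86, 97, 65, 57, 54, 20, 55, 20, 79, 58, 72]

533.9697

Step 1: Compute the mean: (55 + 86 + 97 + 65 + 57 + 54 + 20 + 55 + 20 + 79 + 58 + 72) / 12 = 59.8333
Step 2: Compute squared deviations from the mean:
  (55 - 59.8333)^2 = 23.3611
  (86 - 59.8333)^2 = 684.6944
  (97 - 59.8333)^2 = 1381.3611
  (65 - 59.8333)^2 = 26.6944
  (57 - 59.8333)^2 = 8.0278
  (54 - 59.8333)^2 = 34.0278
  (20 - 59.8333)^2 = 1586.6944
  (55 - 59.8333)^2 = 23.3611
  (20 - 59.8333)^2 = 1586.6944
  (79 - 59.8333)^2 = 367.3611
  (58 - 59.8333)^2 = 3.3611
  (72 - 59.8333)^2 = 148.0278
Step 3: Sum of squared deviations = 5873.6667
Step 4: Sample variance = 5873.6667 / 11 = 533.9697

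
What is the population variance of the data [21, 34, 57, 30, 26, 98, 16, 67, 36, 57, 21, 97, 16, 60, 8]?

762.4622

Step 1: Compute the mean: (21 + 34 + 57 + 30 + 26 + 98 + 16 + 67 + 36 + 57 + 21 + 97 + 16 + 60 + 8) / 15 = 42.9333
Step 2: Compute squared deviations from the mean:
  (21 - 42.9333)^2 = 481.0711
  (34 - 42.9333)^2 = 79.8044
  (57 - 42.9333)^2 = 197.8711
  (30 - 42.9333)^2 = 167.2711
  (26 - 42.9333)^2 = 286.7378
  (98 - 42.9333)^2 = 3032.3378
  (16 - 42.9333)^2 = 725.4044
  (67 - 42.9333)^2 = 579.2044
  (36 - 42.9333)^2 = 48.0711
  (57 - 42.9333)^2 = 197.8711
  (21 - 42.9333)^2 = 481.0711
  (97 - 42.9333)^2 = 2923.2044
  (16 - 42.9333)^2 = 725.4044
  (60 - 42.9333)^2 = 291.2711
  (8 - 42.9333)^2 = 1220.3378
Step 3: Sum of squared deviations = 11436.9333
Step 4: Population variance = 11436.9333 / 15 = 762.4622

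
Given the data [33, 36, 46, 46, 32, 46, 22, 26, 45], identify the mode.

46

Step 1: Count the frequency of each value:
  22: appears 1 time(s)
  26: appears 1 time(s)
  32: appears 1 time(s)
  33: appears 1 time(s)
  36: appears 1 time(s)
  45: appears 1 time(s)
  46: appears 3 time(s)
Step 2: The value 46 appears most frequently (3 times).
Step 3: Mode = 46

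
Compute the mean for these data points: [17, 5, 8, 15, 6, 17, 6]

10.5714

Step 1: Sum all values: 17 + 5 + 8 + 15 + 6 + 17 + 6 = 74
Step 2: Count the number of values: n = 7
Step 3: Mean = sum / n = 74 / 7 = 10.5714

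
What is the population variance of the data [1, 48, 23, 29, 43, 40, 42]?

227.3469

Step 1: Compute the mean: (1 + 48 + 23 + 29 + 43 + 40 + 42) / 7 = 32.2857
Step 2: Compute squared deviations from the mean:
  (1 - 32.2857)^2 = 978.7959
  (48 - 32.2857)^2 = 246.9388
  (23 - 32.2857)^2 = 86.2245
  (29 - 32.2857)^2 = 10.7959
  (43 - 32.2857)^2 = 114.7959
  (40 - 32.2857)^2 = 59.5102
  (42 - 32.2857)^2 = 94.3673
Step 3: Sum of squared deviations = 1591.4286
Step 4: Population variance = 1591.4286 / 7 = 227.3469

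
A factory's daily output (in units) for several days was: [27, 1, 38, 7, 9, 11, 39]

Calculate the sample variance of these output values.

242.8095

Step 1: Compute the mean: (27 + 1 + 38 + 7 + 9 + 11 + 39) / 7 = 18.8571
Step 2: Compute squared deviations from the mean:
  (27 - 18.8571)^2 = 66.3061
  (1 - 18.8571)^2 = 318.8776
  (38 - 18.8571)^2 = 366.449
  (7 - 18.8571)^2 = 140.5918
  (9 - 18.8571)^2 = 97.1633
  (11 - 18.8571)^2 = 61.7347
  (39 - 18.8571)^2 = 405.7347
Step 3: Sum of squared deviations = 1456.8571
Step 4: Sample variance = 1456.8571 / 6 = 242.8095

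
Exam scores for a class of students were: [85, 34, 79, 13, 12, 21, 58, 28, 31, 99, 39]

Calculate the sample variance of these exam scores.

917.0545

Step 1: Compute the mean: (85 + 34 + 79 + 13 + 12 + 21 + 58 + 28 + 31 + 99 + 39) / 11 = 45.3636
Step 2: Compute squared deviations from the mean:
  (85 - 45.3636)^2 = 1571.0413
  (34 - 45.3636)^2 = 129.1322
  (79 - 45.3636)^2 = 1131.405
  (13 - 45.3636)^2 = 1047.405
  (12 - 45.3636)^2 = 1113.1322
  (21 - 45.3636)^2 = 593.5868
  (58 - 45.3636)^2 = 159.6777
  (28 - 45.3636)^2 = 301.4959
  (31 - 45.3636)^2 = 206.314
  (99 - 45.3636)^2 = 2876.8595
  (39 - 45.3636)^2 = 40.4959
Step 3: Sum of squared deviations = 9170.5455
Step 4: Sample variance = 9170.5455 / 10 = 917.0545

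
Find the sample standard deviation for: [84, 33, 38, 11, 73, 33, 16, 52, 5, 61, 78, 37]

26.4006

Step 1: Compute the mean: 43.4167
Step 2: Sum of squared deviations from the mean: 7666.9167
Step 3: Sample variance = 7666.9167 / 11 = 696.9924
Step 4: Standard deviation = sqrt(696.9924) = 26.4006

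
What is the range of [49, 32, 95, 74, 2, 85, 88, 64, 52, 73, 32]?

93

Step 1: Identify the maximum value: max = 95
Step 2: Identify the minimum value: min = 2
Step 3: Range = max - min = 95 - 2 = 93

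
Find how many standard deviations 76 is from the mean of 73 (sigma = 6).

0.5

Step 1: Recall the z-score formula: z = (x - mu) / sigma
Step 2: Substitute values: z = (76 - 73) / 6
Step 3: z = 3 / 6 = 0.5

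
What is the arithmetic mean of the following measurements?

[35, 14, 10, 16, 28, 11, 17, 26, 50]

23

Step 1: Sum all values: 35 + 14 + 10 + 16 + 28 + 11 + 17 + 26 + 50 = 207
Step 2: Count the number of values: n = 9
Step 3: Mean = sum / n = 207 / 9 = 23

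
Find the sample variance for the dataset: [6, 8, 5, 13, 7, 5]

9.0667

Step 1: Compute the mean: (6 + 8 + 5 + 13 + 7 + 5) / 6 = 7.3333
Step 2: Compute squared deviations from the mean:
  (6 - 7.3333)^2 = 1.7778
  (8 - 7.3333)^2 = 0.4444
  (5 - 7.3333)^2 = 5.4444
  (13 - 7.3333)^2 = 32.1111
  (7 - 7.3333)^2 = 0.1111
  (5 - 7.3333)^2 = 5.4444
Step 3: Sum of squared deviations = 45.3333
Step 4: Sample variance = 45.3333 / 5 = 9.0667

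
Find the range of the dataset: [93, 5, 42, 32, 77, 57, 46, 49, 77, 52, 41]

88

Step 1: Identify the maximum value: max = 93
Step 2: Identify the minimum value: min = 5
Step 3: Range = max - min = 93 - 5 = 88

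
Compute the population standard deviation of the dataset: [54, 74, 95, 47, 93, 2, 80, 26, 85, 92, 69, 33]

28.8949

Step 1: Compute the mean: 62.5
Step 2: Sum of squared deviations from the mean: 10019
Step 3: Population variance = 10019 / 12 = 834.9167
Step 4: Standard deviation = sqrt(834.9167) = 28.8949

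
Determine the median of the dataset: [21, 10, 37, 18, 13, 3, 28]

18

Step 1: Sort the data in ascending order: [3, 10, 13, 18, 21, 28, 37]
Step 2: The number of values is n = 7.
Step 3: Since n is odd, the median is the middle value at position 4: 18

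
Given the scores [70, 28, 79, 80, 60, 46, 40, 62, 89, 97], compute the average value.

65.1

Step 1: Sum all values: 70 + 28 + 79 + 80 + 60 + 46 + 40 + 62 + 89 + 97 = 651
Step 2: Count the number of values: n = 10
Step 3: Mean = sum / n = 651 / 10 = 65.1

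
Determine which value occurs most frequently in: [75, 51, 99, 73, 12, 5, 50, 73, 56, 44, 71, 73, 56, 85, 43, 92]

73

Step 1: Count the frequency of each value:
  5: appears 1 time(s)
  12: appears 1 time(s)
  43: appears 1 time(s)
  44: appears 1 time(s)
  50: appears 1 time(s)
  51: appears 1 time(s)
  56: appears 2 time(s)
  71: appears 1 time(s)
  73: appears 3 time(s)
  75: appears 1 time(s)
  85: appears 1 time(s)
  92: appears 1 time(s)
  99: appears 1 time(s)
Step 2: The value 73 appears most frequently (3 times).
Step 3: Mode = 73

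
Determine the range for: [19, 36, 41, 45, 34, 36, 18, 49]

31

Step 1: Identify the maximum value: max = 49
Step 2: Identify the minimum value: min = 18
Step 3: Range = max - min = 49 - 18 = 31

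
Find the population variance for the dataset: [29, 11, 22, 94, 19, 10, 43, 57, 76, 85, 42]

814.2314

Step 1: Compute the mean: (29 + 11 + 22 + 94 + 19 + 10 + 43 + 57 + 76 + 85 + 42) / 11 = 44.3636
Step 2: Compute squared deviations from the mean:
  (29 - 44.3636)^2 = 236.0413
  (11 - 44.3636)^2 = 1113.1322
  (22 - 44.3636)^2 = 500.1322
  (94 - 44.3636)^2 = 2463.7686
  (19 - 44.3636)^2 = 643.314
  (10 - 44.3636)^2 = 1180.8595
  (43 - 44.3636)^2 = 1.8595
  (57 - 44.3636)^2 = 159.6777
  (76 - 44.3636)^2 = 1000.8595
  (85 - 44.3636)^2 = 1651.314
  (42 - 44.3636)^2 = 5.5868
Step 3: Sum of squared deviations = 8956.5455
Step 4: Population variance = 8956.5455 / 11 = 814.2314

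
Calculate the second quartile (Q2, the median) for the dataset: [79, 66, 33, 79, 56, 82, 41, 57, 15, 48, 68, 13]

56.5

Step 1: Sort the data: [13, 15, 33, 41, 48, 56, 57, 66, 68, 79, 79, 82]
Step 2: n = 12
Step 3: Q2 is the median. Since n is even, it is the average of the values at positions 6 and 7:
  Q2 = (56 + 57) / 2 = 56.5
Step 4: Q2 = 56.5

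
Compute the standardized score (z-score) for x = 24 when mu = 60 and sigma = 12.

-3

Step 1: Recall the z-score formula: z = (x - mu) / sigma
Step 2: Substitute values: z = (24 - 60) / 12
Step 3: z = -36 / 12 = -3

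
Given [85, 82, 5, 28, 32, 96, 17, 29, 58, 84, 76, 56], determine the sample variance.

951.6364

Step 1: Compute the mean: (85 + 82 + 5 + 28 + 32 + 96 + 17 + 29 + 58 + 84 + 76 + 56) / 12 = 54
Step 2: Compute squared deviations from the mean:
  (85 - 54)^2 = 961
  (82 - 54)^2 = 784
  (5 - 54)^2 = 2401
  (28 - 54)^2 = 676
  (32 - 54)^2 = 484
  (96 - 54)^2 = 1764
  (17 - 54)^2 = 1369
  (29 - 54)^2 = 625
  (58 - 54)^2 = 16
  (84 - 54)^2 = 900
  (76 - 54)^2 = 484
  (56 - 54)^2 = 4
Step 3: Sum of squared deviations = 10468
Step 4: Sample variance = 10468 / 11 = 951.6364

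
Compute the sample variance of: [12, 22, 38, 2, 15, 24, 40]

188.8095

Step 1: Compute the mean: (12 + 22 + 38 + 2 + 15 + 24 + 40) / 7 = 21.8571
Step 2: Compute squared deviations from the mean:
  (12 - 21.8571)^2 = 97.1633
  (22 - 21.8571)^2 = 0.0204
  (38 - 21.8571)^2 = 260.5918
  (2 - 21.8571)^2 = 394.3061
  (15 - 21.8571)^2 = 47.0204
  (24 - 21.8571)^2 = 4.5918
  (40 - 21.8571)^2 = 329.1633
Step 3: Sum of squared deviations = 1132.8571
Step 4: Sample variance = 1132.8571 / 6 = 188.8095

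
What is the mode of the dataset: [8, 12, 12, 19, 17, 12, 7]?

12

Step 1: Count the frequency of each value:
  7: appears 1 time(s)
  8: appears 1 time(s)
  12: appears 3 time(s)
  17: appears 1 time(s)
  19: appears 1 time(s)
Step 2: The value 12 appears most frequently (3 times).
Step 3: Mode = 12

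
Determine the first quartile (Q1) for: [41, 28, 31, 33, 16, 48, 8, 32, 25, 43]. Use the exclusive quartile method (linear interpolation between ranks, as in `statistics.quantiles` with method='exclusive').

22.75

Step 1: Sort the data: [8, 16, 25, 28, 31, 32, 33, 41, 43, 48]
Step 2: n = 10
Step 3: Using the exclusive quartile method:
  Q1 = 22.75
  Q2 (median) = 31.5
  Q3 = 41.5
  IQR = Q3 - Q1 = 41.5 - 22.75 = 18.75
Step 4: Q1 = 22.75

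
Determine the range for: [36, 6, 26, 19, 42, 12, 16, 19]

36

Step 1: Identify the maximum value: max = 42
Step 2: Identify the minimum value: min = 6
Step 3: Range = max - min = 42 - 6 = 36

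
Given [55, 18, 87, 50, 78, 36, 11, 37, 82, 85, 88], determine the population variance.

749.2727

Step 1: Compute the mean: (55 + 18 + 87 + 50 + 78 + 36 + 11 + 37 + 82 + 85 + 88) / 11 = 57
Step 2: Compute squared deviations from the mean:
  (55 - 57)^2 = 4
  (18 - 57)^2 = 1521
  (87 - 57)^2 = 900
  (50 - 57)^2 = 49
  (78 - 57)^2 = 441
  (36 - 57)^2 = 441
  (11 - 57)^2 = 2116
  (37 - 57)^2 = 400
  (82 - 57)^2 = 625
  (85 - 57)^2 = 784
  (88 - 57)^2 = 961
Step 3: Sum of squared deviations = 8242
Step 4: Population variance = 8242 / 11 = 749.2727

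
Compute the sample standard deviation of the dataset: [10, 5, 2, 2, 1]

3.6742

Step 1: Compute the mean: 4
Step 2: Sum of squared deviations from the mean: 54
Step 3: Sample variance = 54 / 4 = 13.5
Step 4: Standard deviation = sqrt(13.5) = 3.6742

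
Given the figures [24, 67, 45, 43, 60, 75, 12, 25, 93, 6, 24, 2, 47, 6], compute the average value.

37.7857

Step 1: Sum all values: 24 + 67 + 45 + 43 + 60 + 75 + 12 + 25 + 93 + 6 + 24 + 2 + 47 + 6 = 529
Step 2: Count the number of values: n = 14
Step 3: Mean = sum / n = 529 / 14 = 37.7857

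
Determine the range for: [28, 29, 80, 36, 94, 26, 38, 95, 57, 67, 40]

69

Step 1: Identify the maximum value: max = 95
Step 2: Identify the minimum value: min = 26
Step 3: Range = max - min = 95 - 26 = 69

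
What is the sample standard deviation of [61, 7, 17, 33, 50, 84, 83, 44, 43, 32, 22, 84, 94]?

28.6891

Step 1: Compute the mean: 50.3077
Step 2: Sum of squared deviations from the mean: 9876.7692
Step 3: Sample variance = 9876.7692 / 12 = 823.0641
Step 4: Standard deviation = sqrt(823.0641) = 28.6891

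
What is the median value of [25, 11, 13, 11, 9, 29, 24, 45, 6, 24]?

18.5

Step 1: Sort the data in ascending order: [6, 9, 11, 11, 13, 24, 24, 25, 29, 45]
Step 2: The number of values is n = 10.
Step 3: Since n is even, the median is the average of positions 5 and 6:
  Median = (13 + 24) / 2 = 18.5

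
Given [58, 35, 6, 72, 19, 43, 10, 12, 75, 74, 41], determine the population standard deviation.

25.3031

Step 1: Compute the mean: 40.4545
Step 2: Sum of squared deviations from the mean: 7042.7273
Step 3: Population variance = 7042.7273 / 11 = 640.2479
Step 4: Standard deviation = sqrt(640.2479) = 25.3031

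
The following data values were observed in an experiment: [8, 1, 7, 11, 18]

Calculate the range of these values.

17

Step 1: Identify the maximum value: max = 18
Step 2: Identify the minimum value: min = 1
Step 3: Range = max - min = 18 - 1 = 17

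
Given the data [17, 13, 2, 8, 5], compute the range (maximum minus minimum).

15

Step 1: Identify the maximum value: max = 17
Step 2: Identify the minimum value: min = 2
Step 3: Range = max - min = 17 - 2 = 15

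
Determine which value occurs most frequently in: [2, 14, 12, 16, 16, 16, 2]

16

Step 1: Count the frequency of each value:
  2: appears 2 time(s)
  12: appears 1 time(s)
  14: appears 1 time(s)
  16: appears 3 time(s)
Step 2: The value 16 appears most frequently (3 times).
Step 3: Mode = 16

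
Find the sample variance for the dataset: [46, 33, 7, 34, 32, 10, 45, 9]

258.2857

Step 1: Compute the mean: (46 + 33 + 7 + 34 + 32 + 10 + 45 + 9) / 8 = 27
Step 2: Compute squared deviations from the mean:
  (46 - 27)^2 = 361
  (33 - 27)^2 = 36
  (7 - 27)^2 = 400
  (34 - 27)^2 = 49
  (32 - 27)^2 = 25
  (10 - 27)^2 = 289
  (45 - 27)^2 = 324
  (9 - 27)^2 = 324
Step 3: Sum of squared deviations = 1808
Step 4: Sample variance = 1808 / 7 = 258.2857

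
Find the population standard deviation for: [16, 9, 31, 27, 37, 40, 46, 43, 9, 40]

13.2725

Step 1: Compute the mean: 29.8
Step 2: Sum of squared deviations from the mean: 1761.6
Step 3: Population variance = 1761.6 / 10 = 176.16
Step 4: Standard deviation = sqrt(176.16) = 13.2725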